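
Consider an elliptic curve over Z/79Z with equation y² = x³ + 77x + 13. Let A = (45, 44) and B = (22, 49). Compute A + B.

(45, 44) + (22, 49). λ = (49 - 44)/(22 - 45) ≡ 5/56 mod 79. 56⁻¹ ≡ 24 (mod 79), so λ ≡ 41.
  x = λ² - 45 - 22 = 1681 - 67 ≡ 34; y = λ·(45 - 34) - 44 ≡ 12. → (34, 12)

(34, 12)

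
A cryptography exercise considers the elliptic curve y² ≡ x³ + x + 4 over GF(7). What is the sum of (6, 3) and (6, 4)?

O

The two points share x = 6 and their y-coordinates satisfy 3 + 4 ≡ 0 (mod 7), so they are inverses. Their sum is O.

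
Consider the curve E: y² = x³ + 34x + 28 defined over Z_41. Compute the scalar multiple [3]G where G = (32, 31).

Repeated addition: build up to 3G.
2G: tangent at (32, 31): λ = (3·32² + 34)/(2·31) ≡ 31/21. 21⁻¹ ≡ 2 (mod 41) since 21·2 = 42 ≡ 1, so λ ≡ 31·2 ≡ 21.
  x = λ² - 32 - 32 = 441 - 64 ≡ 8; y = λ·(32 - 8) - 31 ≡ 22. → (8, 22)
3G: (8, 22) + (32, 31). λ = (31 - 22)/(32 - 8) ≡ 9/24 mod 41. 24⁻¹ ≡ 12 (mod 41), so λ ≡ 26.
  x = λ² - 8 - 32 = 676 - 40 ≡ 21; y = λ·(8 - 21) - 22 ≡ 9. → (21, 9)

(21, 9)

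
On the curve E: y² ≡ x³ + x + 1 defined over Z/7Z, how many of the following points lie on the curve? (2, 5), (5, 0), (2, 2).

(2, 5): 5² ≡ 4, rhs ≡ 4 → on.
(5, 0): 0² ≡ 0, rhs ≡ 5 → off.
(2, 2): 2² ≡ 4, rhs ≡ 4 → on.

2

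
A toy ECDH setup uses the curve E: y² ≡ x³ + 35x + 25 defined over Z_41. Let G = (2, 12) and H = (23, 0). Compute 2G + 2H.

First 2G:
Repeated addition: build up to 2G.
2G: tangent at (2, 12): λ = (3·2² + 35)/(2·12) ≡ 6/24. 24⁻¹ ≡ 12 (mod 41), so λ ≡ 6·12 ≡ 31.
  x = λ² - 2 - 2 = 961 - 4 ≡ 14; y = λ·(2 - 14) - 12 ≡ 26. → (14, 26)
2G = (14, 26).
Next 2H:
Repeated addition: build up to 2H.
2H: (23, 0) + (23, 0): same x and y₁ ≡ -y₂, so the sum is O.
2H = O.
Finally 2G + 2H:
(14, 26) + O = (14, 26) (identity).

(14, 26)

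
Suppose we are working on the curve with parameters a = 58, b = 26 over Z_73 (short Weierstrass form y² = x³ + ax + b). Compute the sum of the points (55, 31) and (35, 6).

(53, 8)

(55, 31) + (35, 6). λ = (6 - 31)/(35 - 55) ≡ 48/53 mod 73. 53⁻¹ ≡ 62 (mod 73) since 53·62 = 3286 ≡ 1, so λ ≡ 56.
  x = λ² - 55 - 35 = 3136 - 90 ≡ 53; y = λ·(55 - 53) - 31 ≡ 8. → (53, 8)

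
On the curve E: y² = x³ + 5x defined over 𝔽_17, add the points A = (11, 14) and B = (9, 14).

(14, 3)

(11, 14) + (9, 14). λ = (14 - 14)/(9 - 11) ≡ 0/15 mod 17. 15⁻¹ ≡ 8 (mod 17), so λ ≡ 0.
  x = λ² - 11 - 9 = 0 - 20 ≡ 14; y = λ·(11 - 14) - 14 ≡ 3. → (14, 3)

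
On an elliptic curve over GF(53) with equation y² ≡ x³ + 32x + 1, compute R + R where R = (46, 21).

(23, 48)

tangent at (46, 21): λ = (3·46² + 32)/(2·21) ≡ 20/42. 42⁻¹ ≡ 24 (mod 53) since 42·24 = 1008 ≡ 1, so λ ≡ 20·24 ≡ 3.
  x = λ² - 46 - 46 = 9 - 92 ≡ 23; y = λ·(46 - 23) - 21 ≡ 48. → (23, 48)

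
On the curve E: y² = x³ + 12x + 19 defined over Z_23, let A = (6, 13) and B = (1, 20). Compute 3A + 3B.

First 3A:
Repeated addition: build up to 3A.
2A: tangent at (6, 13): λ = (3·6² + 12)/(2·13) ≡ 5/3. 3⁻¹ ≡ 8 (mod 23) since 3·8 = 24 ≡ 1, so λ ≡ 5·8 ≡ 17.
  x = λ² - 6 - 6 = 289 - 12 ≡ 1; y = λ·(6 - 1) - 13 ≡ 3. → (1, 3)
3A: (1, 3) + (6, 13). λ = (13 - 3)/(6 - 1) ≡ 10/5 mod 23. 5⁻¹ ≡ 14 (mod 23) since 5·14 = 70 ≡ 1, so λ ≡ 2.
  x = λ² - 1 - 6 = 4 - 7 ≡ 20; y = λ·(1 - 20) - 3 ≡ 5. → (20, 5)
3A = (20, 5).
Next 3B:
Repeated addition: build up to 3B.
2B: tangent at (1, 20): λ = (3·1² + 12)/(2·20) ≡ 15/17. 17⁻¹ ≡ 19 (mod 23), so λ ≡ 15·19 ≡ 9.
  x = λ² - 1 - 1 = 81 - 2 ≡ 10; y = λ·(1 - 10) - 20 ≡ 14. → (10, 14)
3B: (10, 14) + (1, 20). λ = (20 - 14)/(1 - 10) ≡ 6/14 mod 23. 14⁻¹ ≡ 5 (mod 23) since 14·5 = 70 ≡ 1, so λ ≡ 7.
  x = λ² - 10 - 1 = 49 - 11 ≡ 15; y = λ·(10 - 15) - 14 ≡ 20. → (15, 20)
3B = (15, 20).
Finally 3A + 3B:
(20, 5) + (15, 20). λ = (20 - 5)/(15 - 20) ≡ 15/18 mod 23. 18⁻¹ ≡ 9 (mod 23) since 18·9 = 162 ≡ 1, so λ ≡ 20.
  x = λ² - 20 - 15 = 400 - 35 ≡ 20; y = λ·(20 - 20) - 5 ≡ 18. → (20, 18)

(20, 18)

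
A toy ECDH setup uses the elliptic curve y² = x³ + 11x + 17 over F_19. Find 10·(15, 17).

Write G = (15, 17).
Repeated addition: build up to 10G.
2G: tangent at (15, 17): λ = (3·15² + 11)/(2·17) ≡ 2/15. 15⁻¹ ≡ 14 (mod 19), so λ ≡ 2·14 ≡ 9.
  x = λ² - 15 - 15 = 81 - 30 ≡ 13; y = λ·(15 - 13) - 17 ≡ 1. → (13, 1)
3G: (13, 1) + (15, 17). λ = (17 - 1)/(15 - 13) ≡ 16/2 mod 19. 2⁻¹ ≡ 10 (mod 19) since 2·10 = 20 ≡ 1, so λ ≡ 8.
  x = λ² - 13 - 15 = 64 - 28 ≡ 17; y = λ·(13 - 17) - 1 ≡ 5. → (17, 5)
4G: (17, 5) + (15, 17). λ = (17 - 5)/(15 - 17) ≡ 12/17 mod 19. 17⁻¹ ≡ 9 (mod 19) since 17·9 = 153 ≡ 1, so λ ≡ 13.
  x = λ² - 17 - 15 = 169 - 32 ≡ 4; y = λ·(17 - 4) - 5 ≡ 12. → (4, 12)
5G: (4, 12) + (15, 17). λ = (17 - 12)/(15 - 4) ≡ 5/11 mod 19. 11⁻¹ ≡ 7 (mod 19) since 11·7 = 77 ≡ 1, so λ ≡ 16.
  x = λ² - 4 - 15 = 256 - 19 ≡ 9; y = λ·(4 - 9) - 12 ≡ 3. → (9, 3)
6G: (9, 3) + (15, 17). λ = (17 - 3)/(15 - 9) ≡ 14/6 mod 19. 6⁻¹ ≡ 16 (mod 19), so λ ≡ 15.
  x = λ² - 9 - 15 = 225 - 24 ≡ 11; y = λ·(9 - 11) - 3 ≡ 5. → (11, 5)
7G: (11, 5) + (15, 17). λ = (17 - 5)/(15 - 11) ≡ 12/4 mod 19. 4⁻¹ ≡ 5 (mod 19) since 4·5 = 20 ≡ 1, so λ ≡ 3.
  x = λ² - 11 - 15 = 9 - 26 ≡ 2; y = λ·(11 - 2) - 5 ≡ 3. → (2, 3)
8G: (2, 3) + (15, 17). λ = (17 - 3)/(15 - 2) ≡ 14/13 mod 19. 13⁻¹ ≡ 3 (mod 19), so λ ≡ 4.
  x = λ² - 2 - 15 = 16 - 17 ≡ 18; y = λ·(2 - 18) - 3 ≡ 9. → (18, 9)
9G: (18, 9) + (15, 17). λ = (17 - 9)/(15 - 18) ≡ 8/16 mod 19. 16⁻¹ ≡ 6 (mod 19), so λ ≡ 10.
  x = λ² - 18 - 15 = 100 - 33 ≡ 10; y = λ·(18 - 10) - 9 ≡ 14. → (10, 14)
10G: (10, 14) + (15, 17). λ = (17 - 14)/(15 - 10) ≡ 3/5 mod 19. 5⁻¹ ≡ 4 (mod 19), so λ ≡ 12.
  x = λ² - 10 - 15 = 144 - 25 ≡ 5; y = λ·(10 - 5) - 14 ≡ 8. → (5, 8)

(5, 8)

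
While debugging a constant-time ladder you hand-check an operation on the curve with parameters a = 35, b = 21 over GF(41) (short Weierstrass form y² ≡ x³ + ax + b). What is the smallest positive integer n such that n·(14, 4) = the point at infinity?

2P: tangent at (14, 4): λ = (3·14² + 35)/(2·4) ≡ 8/8. 8⁻¹ ≡ 36 (mod 41), so λ ≡ 8·36 ≡ 1.
  x = λ² - 14 - 14 = 1 - 28 ≡ 14; y = λ·(14 - 14) - 4 ≡ 37. → (14, 37)
3P: (14, 37) + (14, 4): same x and y₁ ≡ -y₂, so the sum is the point at infinity.
3P = the point at infinity, so the order is 3.

3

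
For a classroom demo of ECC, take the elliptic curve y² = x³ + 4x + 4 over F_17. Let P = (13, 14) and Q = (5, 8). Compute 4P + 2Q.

First 4P:
Double-and-add on 4 = (100)₂. Start with P = (13, 14) for the leading 1-bit.
double: tangent at (13, 14): λ = (3·13² + 4)/(2·14) ≡ 1/11. 11⁻¹ ≡ 14 (mod 17) since 11·14 = 154 ≡ 1, so λ ≡ 1·14 ≡ 14.
  x = λ² - 13 - 13 = 196 - 26 ≡ 0; y = λ·(13 - 0) - 14 ≡ 15. → (0, 15)
double: tangent at (0, 15): λ = (3·0² + 4)/(2·15) ≡ 4/13. 13⁻¹ ≡ 4 (mod 17) since 13·4 = 52 ≡ 1, so λ ≡ 4·4 ≡ 16.
  x = λ² - 0 - 0 = 256 - 0 ≡ 1; y = λ·(0 - 1) - 15 ≡ 3. → (1, 3)
4P = (1, 3).
Next 2Q:
Repeated addition: build up to 2Q.
2Q: tangent at (5, 8): λ = (3·5² + 4)/(2·8) ≡ 11/16. 16⁻¹ ≡ 16 (mod 17) since 16·16 = 256 ≡ 1, so λ ≡ 11·16 ≡ 6.
  x = λ² - 5 - 5 = 36 - 10 ≡ 9; y = λ·(5 - 9) - 8 ≡ 2. → (9, 2)
2Q = (9, 2).
Finally 4P + 2Q:
(1, 3) + (9, 2). λ = (2 - 3)/(9 - 1) ≡ 16/8 mod 17. 8⁻¹ ≡ 15 (mod 17), so λ ≡ 2.
  x = λ² - 1 - 9 = 4 - 10 ≡ 11; y = λ·(1 - 11) - 3 ≡ 11. → (11, 11)

(11, 11)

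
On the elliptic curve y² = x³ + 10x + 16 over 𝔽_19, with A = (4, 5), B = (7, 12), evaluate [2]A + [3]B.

(2, 14)

First 2A:
Repeated addition: build up to 2A.
2A: tangent at (4, 5): λ = (3·4² + 10)/(2·5) ≡ 1/10. 10⁻¹ ≡ 2 (mod 19) since 10·2 = 20 ≡ 1, so λ ≡ 1·2 ≡ 2.
  x = λ² - 4 - 4 = 4 - 8 ≡ 15; y = λ·(4 - 15) - 5 ≡ 11. → (15, 11)
2A = (15, 11).
Next 3B:
Repeated addition: build up to 3B.
2B: tangent at (7, 12): λ = (3·7² + 10)/(2·12) ≡ 5/5. 5⁻¹ ≡ 4 (mod 19) since 5·4 = 20 ≡ 1, so λ ≡ 5·4 ≡ 1.
  x = λ² - 7 - 7 = 1 - 14 ≡ 6; y = λ·(7 - 6) - 12 ≡ 8. → (6, 8)
3B: (6, 8) + (7, 12). λ = (12 - 8)/(7 - 6) ≡ 4/1 mod 19. 1⁻¹ ≡ 1 (mod 19), so λ ≡ 4.
  x = λ² - 6 - 7 = 16 - 13 ≡ 3; y = λ·(6 - 3) - 8 ≡ 4. → (3, 4)
3B = (3, 4).
Finally 2A + 3B:
(15, 11) + (3, 4). λ = (4 - 11)/(3 - 15) ≡ 12/7 mod 19. 7⁻¹ ≡ 11 (mod 19) since 7·11 = 77 ≡ 1, so λ ≡ 18.
  x = λ² - 15 - 3 = 324 - 18 ≡ 2; y = λ·(15 - 2) - 11 ≡ 14. → (2, 14)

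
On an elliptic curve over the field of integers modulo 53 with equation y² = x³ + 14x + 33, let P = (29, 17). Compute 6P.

Double-and-add on 6 = (110)₂. Start with P = (29, 17) for the leading 1-bit.
double: tangent at (29, 17): λ = (3·29² + 14)/(2·17) ≡ 46/34. 34⁻¹ ≡ 39 (mod 53), so λ ≡ 46·39 ≡ 45.
  x = λ² - 29 - 29 = 2025 - 58 ≡ 6; y = λ·(29 - 6) - 17 ≡ 11. → (6, 11)
add P: (6, 11) + (29, 17). λ = (17 - 11)/(29 - 6) ≡ 6/23 mod 53. 23⁻¹ ≡ 30 (mod 53) since 23·30 = 690 ≡ 1, so λ ≡ 21.
  x = λ² - 6 - 29 = 441 - 35 ≡ 35; y = λ·(6 - 35) - 11 ≡ 16. → (35, 16)
double: tangent at (35, 16): λ = (3·35² + 14)/(2·16) ≡ 32/32. 32⁻¹ ≡ 5 (mod 53) since 32·5 = 160 ≡ 1, so λ ≡ 32·5 ≡ 1.
  x = λ² - 35 - 35 = 1 - 70 ≡ 37; y = λ·(35 - 37) - 16 ≡ 35. → (37, 35)

(37, 35)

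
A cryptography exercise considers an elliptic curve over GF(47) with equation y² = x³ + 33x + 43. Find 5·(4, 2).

Write P = (4, 2).
Repeated addition: build up to 5P.
2P: tangent at (4, 2): λ = (3·4² + 33)/(2·2) ≡ 34/4. 4⁻¹ ≡ 12 (mod 47), so λ ≡ 34·12 ≡ 32.
  x = λ² - 4 - 4 = 1024 - 8 ≡ 29; y = λ·(4 - 29) - 2 ≡ 44. → (29, 44)
3P: (29, 44) + (4, 2). λ = (2 - 44)/(4 - 29) ≡ 5/22 mod 47. 22⁻¹ ≡ 15 (mod 47) since 22·15 = 330 ≡ 1, so λ ≡ 28.
  x = λ² - 29 - 4 = 784 - 33 ≡ 46; y = λ·(29 - 46) - 44 ≡ 44. → (46, 44)
4P: (46, 44) + (4, 2). λ = (2 - 44)/(4 - 46) ≡ 5/5 mod 47. 5⁻¹ ≡ 19 (mod 47) since 5·19 = 95 ≡ 1, so λ ≡ 1.
  x = λ² - 46 - 4 = 1 - 50 ≡ 45; y = λ·(46 - 45) - 44 ≡ 4. → (45, 4)
5P: (45, 4) + (4, 2). λ = (2 - 4)/(4 - 45) ≡ 45/6 mod 47. 6⁻¹ ≡ 8 (mod 47), so λ ≡ 31.
  x = λ² - 45 - 4 = 961 - 49 ≡ 19; y = λ·(45 - 19) - 4 ≡ 3. → (19, 3)

(19, 3)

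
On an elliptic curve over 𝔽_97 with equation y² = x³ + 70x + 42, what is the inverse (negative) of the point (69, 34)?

-(69, 34) = (69, -34 mod 97) = (69, 63).

(69, 63)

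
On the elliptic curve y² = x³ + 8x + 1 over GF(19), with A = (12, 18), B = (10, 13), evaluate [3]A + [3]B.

First 3A:
Repeated addition: build up to 3A.
2A: tangent at (12, 18): λ = (3·12² + 8)/(2·18) ≡ 3/17. 17⁻¹ ≡ 9 (mod 19) since 17·9 = 153 ≡ 1, so λ ≡ 3·9 ≡ 8.
  x = λ² - 12 - 12 = 64 - 24 ≡ 2; y = λ·(12 - 2) - 18 ≡ 5. → (2, 5)
3A: (2, 5) + (12, 18). λ = (18 - 5)/(12 - 2) ≡ 13/10 mod 19. 10⁻¹ ≡ 2 (mod 19), so λ ≡ 7.
  x = λ² - 2 - 12 = 49 - 14 ≡ 16; y = λ·(2 - 16) - 5 ≡ 11. → (16, 11)
3A = (16, 11).
Next 3B:
Repeated addition: build up to 3B.
2B: tangent at (10, 13): λ = (3·10² + 8)/(2·13) ≡ 4/7. 7⁻¹ ≡ 11 (mod 19) since 7·11 = 77 ≡ 1, so λ ≡ 4·11 ≡ 6.
  x = λ² - 10 - 10 = 36 - 20 ≡ 16; y = λ·(10 - 16) - 13 ≡ 8. → (16, 8)
3B: (16, 8) + (10, 13). λ = (13 - 8)/(10 - 16) ≡ 5/13 mod 19. 13⁻¹ ≡ 3 (mod 19), so λ ≡ 15.
  x = λ² - 16 - 10 = 225 - 26 ≡ 9; y = λ·(16 - 9) - 8 ≡ 2. → (9, 2)
3B = (9, 2).
Finally 3A + 3B:
(16, 11) + (9, 2). λ = (2 - 11)/(9 - 16) ≡ 10/12 mod 19. 12⁻¹ ≡ 8 (mod 19) since 12·8 = 96 ≡ 1, so λ ≡ 4.
  x = λ² - 16 - 9 = 16 - 25 ≡ 10; y = λ·(16 - 10) - 11 ≡ 13. → (10, 13)

(10, 13)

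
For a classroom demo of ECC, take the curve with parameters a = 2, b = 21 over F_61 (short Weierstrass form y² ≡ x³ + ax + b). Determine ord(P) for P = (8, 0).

2

2P: (8, 0) + (8, 0): same x and y₁ ≡ -y₂, so the sum is O.
2P = O, so the order is 2.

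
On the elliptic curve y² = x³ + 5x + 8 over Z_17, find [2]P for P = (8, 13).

(10, 15)

tangent at (8, 13): λ = (3·8² + 5)/(2·13) ≡ 10/9. 9⁻¹ ≡ 2 (mod 17) since 9·2 = 18 ≡ 1, so λ ≡ 10·2 ≡ 3.
  x = λ² - 8 - 8 = 9 - 16 ≡ 10; y = λ·(8 - 10) - 13 ≡ 15. → (10, 15)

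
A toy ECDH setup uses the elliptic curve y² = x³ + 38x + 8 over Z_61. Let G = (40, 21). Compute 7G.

(10, 30)

Repeated addition: build up to 7G.
2G: tangent at (40, 21): λ = (3·40² + 38)/(2·21) ≡ 19/42. 42⁻¹ ≡ 16 (mod 61) since 42·16 = 672 ≡ 1, so λ ≡ 19·16 ≡ 60.
  x = λ² - 40 - 40 = 3600 - 80 ≡ 43; y = λ·(40 - 43) - 21 ≡ 43. → (43, 43)
3G: (43, 43) + (40, 21). λ = (21 - 43)/(40 - 43) ≡ 39/58 mod 61. 58⁻¹ ≡ 20 (mod 61) since 58·20 = 1160 ≡ 1, so λ ≡ 48.
  x = λ² - 43 - 40 = 2304 - 83 ≡ 25; y = λ·(43 - 25) - 43 ≡ 28. → (25, 28)
4G: (25, 28) + (40, 21). λ = (21 - 28)/(40 - 25) ≡ 54/15 mod 61. 15⁻¹ ≡ 57 (mod 61), so λ ≡ 28.
  x = λ² - 25 - 40 = 784 - 65 ≡ 48; y = λ·(25 - 48) - 28 ≡ 60. → (48, 60)
5G: (48, 60) + (40, 21). λ = (21 - 60)/(40 - 48) ≡ 22/53 mod 61. 53⁻¹ ≡ 38 (mod 61), so λ ≡ 43.
  x = λ² - 48 - 40 = 1849 - 88 ≡ 53; y = λ·(48 - 53) - 60 ≡ 30. → (53, 30)
6G: (53, 30) + (40, 21). λ = (21 - 30)/(40 - 53) ≡ 52/48 mod 61. 48⁻¹ ≡ 14 (mod 61), so λ ≡ 57.
  x = λ² - 53 - 40 = 3249 - 93 ≡ 45; y = λ·(53 - 45) - 30 ≡ 60. → (45, 60)
7G: (45, 60) + (40, 21). λ = (21 - 60)/(40 - 45) ≡ 22/56 mod 61. 56⁻¹ ≡ 12 (mod 61) since 56·12 = 672 ≡ 1, so λ ≡ 20.
  x = λ² - 45 - 40 = 400 - 85 ≡ 10; y = λ·(45 - 10) - 60 ≡ 30. → (10, 30)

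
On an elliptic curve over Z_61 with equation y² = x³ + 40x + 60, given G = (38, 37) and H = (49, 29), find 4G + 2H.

(20, 25)

First 4G:
Double-and-add on 4 = (100)₂. Start with G = (38, 37) for the leading 1-bit.
double: tangent at (38, 37): λ = (3·38² + 40)/(2·37) ≡ 41/13. 13⁻¹ ≡ 47 (mod 61), so λ ≡ 41·47 ≡ 36.
  x = λ² - 38 - 38 = 1296 - 76 ≡ 0; y = λ·(38 - 0) - 37 ≡ 50. → (0, 50)
double: tangent at (0, 50): λ = (3·0² + 40)/(2·50) ≡ 40/39. 39⁻¹ ≡ 36 (mod 61) since 39·36 = 1404 ≡ 1, so λ ≡ 40·36 ≡ 37.
  x = λ² - 0 - 0 = 1369 - 0 ≡ 27; y = λ·(0 - 27) - 50 ≡ 49. → (27, 49)
4G = (27, 49).
Next 2H:
Repeated addition: build up to 2H.
2H: tangent at (49, 29): λ = (3·49² + 40)/(2·29) ≡ 45/58. 58⁻¹ ≡ 20 (mod 61) since 58·20 = 1160 ≡ 1, so λ ≡ 45·20 ≡ 46.
  x = λ² - 49 - 49 = 2116 - 98 ≡ 5; y = λ·(49 - 5) - 29 ≡ 43. → (5, 43)
2H = (5, 43).
Finally 4G + 2H:
(27, 49) + (5, 43). λ = (43 - 49)/(5 - 27) ≡ 55/39 mod 61. 39⁻¹ ≡ 36 (mod 61), so λ ≡ 28.
  x = λ² - 27 - 5 = 784 - 32 ≡ 20; y = λ·(27 - 20) - 49 ≡ 25. → (20, 25)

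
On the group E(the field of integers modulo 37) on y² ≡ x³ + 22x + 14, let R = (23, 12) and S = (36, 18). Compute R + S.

(22, 34)

(23, 12) + (36, 18). λ = (18 - 12)/(36 - 23) ≡ 6/13 mod 37. 13⁻¹ ≡ 20 (mod 37) since 13·20 = 260 ≡ 1, so λ ≡ 9.
  x = λ² - 23 - 36 = 81 - 59 ≡ 22; y = λ·(23 - 22) - 12 ≡ 34. → (22, 34)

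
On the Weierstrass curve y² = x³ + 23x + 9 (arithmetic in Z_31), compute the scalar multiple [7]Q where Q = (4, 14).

Repeated addition: build up to 7Q.
2Q: tangent at (4, 14): λ = (3·4² + 23)/(2·14) ≡ 9/28. 28⁻¹ ≡ 10 (mod 31), so λ ≡ 9·10 ≡ 28.
  x = λ² - 4 - 4 = 784 - 8 ≡ 1; y = λ·(4 - 1) - 14 ≡ 8. → (1, 8)
3Q: (1, 8) + (4, 14). λ = (14 - 8)/(4 - 1) ≡ 6/3 mod 31. 3⁻¹ ≡ 21 (mod 31) since 3·21 = 63 ≡ 1, so λ ≡ 2.
  x = λ² - 1 - 4 = 4 - 5 ≡ 30; y = λ·(1 - 30) - 8 ≡ 27. → (30, 27)
4Q: (30, 27) + (4, 14). λ = (14 - 27)/(4 - 30) ≡ 18/5 mod 31. 5⁻¹ ≡ 25 (mod 31), so λ ≡ 16.
  x = λ² - 30 - 4 = 256 - 34 ≡ 5; y = λ·(30 - 5) - 27 ≡ 1. → (5, 1)
5Q: (5, 1) + (4, 14). λ = (14 - 1)/(4 - 5) ≡ 13/30 mod 31. 30⁻¹ ≡ 30 (mod 31), so λ ≡ 18.
  x = λ² - 5 - 4 = 324 - 9 ≡ 5; y = λ·(5 - 5) - 1 ≡ 30. → (5, 30)
6Q: (5, 30) + (4, 14). λ = (14 - 30)/(4 - 5) ≡ 15/30 mod 31. 30⁻¹ ≡ 30 (mod 31), so λ ≡ 16.
  x = λ² - 5 - 4 = 256 - 9 ≡ 30; y = λ·(5 - 30) - 30 ≡ 4. → (30, 4)
7Q: (30, 4) + (4, 14). λ = (14 - 4)/(4 - 30) ≡ 10/5 mod 31. 5⁻¹ ≡ 25 (mod 31) since 5·25 = 125 ≡ 1, so λ ≡ 2.
  x = λ² - 30 - 4 = 4 - 34 ≡ 1; y = λ·(30 - 1) - 4 ≡ 23. → (1, 23)

(1, 23)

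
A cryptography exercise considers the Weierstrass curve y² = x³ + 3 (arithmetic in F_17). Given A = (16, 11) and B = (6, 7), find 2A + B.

(1, 2)

First 2A:
Repeated addition: build up to 2A.
2A: tangent at (16, 11): λ = (3·16² + 0)/(2·11) ≡ 3/5. 5⁻¹ ≡ 7 (mod 17) since 5·7 = 35 ≡ 1, so λ ≡ 3·7 ≡ 4.
  x = λ² - 16 - 16 = 16 - 32 ≡ 1; y = λ·(16 - 1) - 11 ≡ 15. → (1, 15)
2A = (1, 15).
Finally 2A + B:
(1, 15) + (6, 7). λ = (7 - 15)/(6 - 1) ≡ 9/5 mod 17. 5⁻¹ ≡ 7 (mod 17) since 5·7 = 35 ≡ 1, so λ ≡ 12.
  x = λ² - 1 - 6 = 144 - 7 ≡ 1; y = λ·(1 - 1) - 15 ≡ 2. → (1, 2)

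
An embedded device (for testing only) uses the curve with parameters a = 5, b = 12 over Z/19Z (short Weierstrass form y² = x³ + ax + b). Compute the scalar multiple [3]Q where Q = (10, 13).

Repeated addition: build up to 3Q.
2Q: tangent at (10, 13): λ = (3·10² + 5)/(2·13) ≡ 1/7. 7⁻¹ ≡ 11 (mod 19) since 7·11 = 77 ≡ 1, so λ ≡ 1·11 ≡ 11.
  x = λ² - 10 - 10 = 121 - 20 ≡ 6; y = λ·(10 - 6) - 13 ≡ 12. → (6, 12)
3Q: (6, 12) + (10, 13). λ = (13 - 12)/(10 - 6) ≡ 1/4 mod 19. 4⁻¹ ≡ 5 (mod 19) since 4·5 = 20 ≡ 1, so λ ≡ 5.
  x = λ² - 6 - 10 = 25 - 16 ≡ 9; y = λ·(6 - 9) - 12 ≡ 11. → (9, 11)

(9, 11)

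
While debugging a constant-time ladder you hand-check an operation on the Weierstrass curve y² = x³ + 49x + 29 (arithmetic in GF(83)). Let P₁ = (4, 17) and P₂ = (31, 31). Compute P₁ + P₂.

(4, 17) + (31, 31). λ = (31 - 17)/(31 - 4) ≡ 14/27 mod 83. 27⁻¹ ≡ 40 (mod 83), so λ ≡ 62.
  x = λ² - 4 - 31 = 3844 - 35 ≡ 74; y = λ·(4 - 74) - 17 ≡ 42. → (74, 42)

(74, 42)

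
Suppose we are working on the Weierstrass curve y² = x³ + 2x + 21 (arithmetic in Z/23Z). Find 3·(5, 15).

(22, 8)

Write Q = (5, 15).
Repeated addition: build up to 3Q.
2Q: tangent at (5, 15): λ = (3·5² + 2)/(2·15) ≡ 8/7. 7⁻¹ ≡ 10 (mod 23), so λ ≡ 8·10 ≡ 11.
  x = λ² - 5 - 5 = 121 - 10 ≡ 19; y = λ·(5 - 19) - 15 ≡ 15. → (19, 15)
3Q: (19, 15) + (5, 15). λ = (15 - 15)/(5 - 19) ≡ 0/9 mod 23. 9⁻¹ ≡ 18 (mod 23), so λ ≡ 0.
  x = λ² - 19 - 5 = 0 - 24 ≡ 22; y = λ·(19 - 22) - 15 ≡ 8. → (22, 8)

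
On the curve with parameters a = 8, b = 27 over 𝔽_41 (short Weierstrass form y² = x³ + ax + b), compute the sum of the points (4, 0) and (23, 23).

(4, 0) + (23, 23). λ = (23 - 0)/(23 - 4) ≡ 23/19 mod 41. 19⁻¹ ≡ 13 (mod 41) since 19·13 = 247 ≡ 1, so λ ≡ 12.
  x = λ² - 4 - 23 = 144 - 27 ≡ 35; y = λ·(4 - 35) - 0 ≡ 38. → (35, 38)

(35, 38)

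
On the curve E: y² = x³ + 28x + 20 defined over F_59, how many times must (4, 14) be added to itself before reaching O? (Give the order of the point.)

2P: tangent at (4, 14): λ = (3·4² + 28)/(2·14) ≡ 17/28. 28⁻¹ ≡ 19 (mod 59) since 28·19 = 532 ≡ 1, so λ ≡ 17·19 ≡ 28.
  x = λ² - 4 - 4 = 784 - 8 ≡ 9; y = λ·(4 - 9) - 14 ≡ 23. → (9, 23)
3P: (9, 23) + (4, 14). λ = (14 - 23)/(4 - 9) ≡ 50/54 mod 59. 54⁻¹ ≡ 47 (mod 59) since 54·47 = 2538 ≡ 1, so λ ≡ 49.
  x = λ² - 9 - 4 = 2401 - 13 ≡ 28; y = λ·(9 - 28) - 23 ≡ 49. → (28, 49)
4P: (28, 49) + (4, 14). λ = (14 - 49)/(4 - 28) ≡ 24/35 mod 59. 35⁻¹ ≡ 27 (mod 59), so λ ≡ 58.
  x = λ² - 28 - 4 = 3364 - 32 ≡ 28; y = λ·(28 - 28) - 49 ≡ 10. → (28, 10)
5P: (28, 10) + (4, 14). λ = (14 - 10)/(4 - 28) ≡ 4/35 mod 59. 35⁻¹ ≡ 27 (mod 59), so λ ≡ 49.
  x = λ² - 28 - 4 = 2401 - 32 ≡ 9; y = λ·(28 - 9) - 10 ≡ 36. → (9, 36)
6P: (9, 36) + (4, 14). λ = (14 - 36)/(4 - 9) ≡ 37/54 mod 59. 54⁻¹ ≡ 47 (mod 59) since 54·47 = 2538 ≡ 1, so λ ≡ 28.
  x = λ² - 9 - 4 = 784 - 13 ≡ 4; y = λ·(9 - 4) - 36 ≡ 45. → (4, 45)
7P: (4, 45) + (4, 14): same x and y₁ ≡ -y₂, so the sum is O.
7P = O, so the order is 7.

7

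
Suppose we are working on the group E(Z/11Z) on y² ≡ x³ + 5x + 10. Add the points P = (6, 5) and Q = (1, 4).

(8, 10)

(6, 5) + (1, 4). λ = (4 - 5)/(1 - 6) ≡ 10/6 mod 11. 6⁻¹ ≡ 2 (mod 11), so λ ≡ 9.
  x = λ² - 6 - 1 = 81 - 7 ≡ 8; y = λ·(6 - 8) - 5 ≡ 10. → (8, 10)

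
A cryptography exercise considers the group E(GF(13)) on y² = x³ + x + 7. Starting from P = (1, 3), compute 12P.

(1, 10)

Double-and-add on 12 = (1100)₂. Start with P = (1, 3) for the leading 1-bit.
double: tangent at (1, 3): λ = (3·1² + 1)/(2·3) ≡ 4/6. 6⁻¹ ≡ 11 (mod 13) since 6·11 = 66 ≡ 1, so λ ≡ 4·11 ≡ 5.
  x = λ² - 1 - 1 = 25 - 2 ≡ 10; y = λ·(1 - 10) - 3 ≡ 4. → (10, 4)
add P: (10, 4) + (1, 3). λ = (3 - 4)/(1 - 10) ≡ 12/4 mod 13. 4⁻¹ ≡ 10 (mod 13), so λ ≡ 3.
  x = λ² - 10 - 1 = 9 - 11 ≡ 11; y = λ·(10 - 11) - 4 ≡ 6. → (11, 6)
double: tangent at (11, 6): λ = (3·11² + 1)/(2·6) ≡ 0/12. 12⁻¹ ≡ 12 (mod 13) since 12·12 = 144 ≡ 1, so λ ≡ 0·12 ≡ 0.
  x = λ² - 11 - 11 = 0 - 22 ≡ 4; y = λ·(11 - 4) - 6 ≡ 7. → (4, 7)
double: tangent at (4, 7): λ = (3·4² + 1)/(2·7) ≡ 10/1. 1⁻¹ ≡ 1 (mod 13), so λ ≡ 10·1 ≡ 10.
  x = λ² - 4 - 4 = 100 - 8 ≡ 1; y = λ·(4 - 1) - 7 ≡ 10. → (1, 10)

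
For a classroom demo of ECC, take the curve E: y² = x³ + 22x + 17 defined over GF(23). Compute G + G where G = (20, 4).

tangent at (20, 4): λ = (3·20² + 22)/(2·4) ≡ 3/8. 8⁻¹ ≡ 3 (mod 23), so λ ≡ 3·3 ≡ 9.
  x = λ² - 20 - 20 = 81 - 40 ≡ 18; y = λ·(20 - 18) - 4 ≡ 14. → (18, 14)

(18, 14)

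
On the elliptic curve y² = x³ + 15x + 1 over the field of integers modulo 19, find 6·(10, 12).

Write G = (10, 12).
Repeated addition: build up to 6G.
2G: tangent at (10, 12): λ = (3·10² + 15)/(2·12) ≡ 11/5. 5⁻¹ ≡ 4 (mod 19), so λ ≡ 11·4 ≡ 6.
  x = λ² - 10 - 10 = 36 - 20 ≡ 16; y = λ·(10 - 16) - 12 ≡ 9. → (16, 9)
3G: (16, 9) + (10, 12). λ = (12 - 9)/(10 - 16) ≡ 3/13 mod 19. 13⁻¹ ≡ 3 (mod 19), so λ ≡ 9.
  x = λ² - 16 - 10 = 81 - 26 ≡ 17; y = λ·(16 - 17) - 9 ≡ 1. → (17, 1)
4G: (17, 1) + (10, 12). λ = (12 - 1)/(10 - 17) ≡ 11/12 mod 19. 12⁻¹ ≡ 8 (mod 19), so λ ≡ 12.
  x = λ² - 17 - 10 = 144 - 27 ≡ 3; y = λ·(17 - 3) - 1 ≡ 15. → (3, 15)
5G: (3, 15) + (10, 12). λ = (12 - 15)/(10 - 3) ≡ 16/7 mod 19. 7⁻¹ ≡ 11 (mod 19) since 7·11 = 77 ≡ 1, so λ ≡ 5.
  x = λ² - 3 - 10 = 25 - 13 ≡ 12; y = λ·(3 - 12) - 15 ≡ 16. → (12, 16)
6G: (12, 16) + (10, 12). λ = (12 - 16)/(10 - 12) ≡ 15/17 mod 19. 17⁻¹ ≡ 9 (mod 19) since 17·9 = 153 ≡ 1, so λ ≡ 2.
  x = λ² - 12 - 10 = 4 - 22 ≡ 1; y = λ·(12 - 1) - 16 ≡ 6. → (1, 6)

(1, 6)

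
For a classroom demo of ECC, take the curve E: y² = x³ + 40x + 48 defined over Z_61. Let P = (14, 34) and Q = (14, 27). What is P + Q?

O

The two points share x = 14 and their y-coordinates satisfy 34 + 27 ≡ 0 (mod 61), so they are inverses. Their sum is the point at infinity.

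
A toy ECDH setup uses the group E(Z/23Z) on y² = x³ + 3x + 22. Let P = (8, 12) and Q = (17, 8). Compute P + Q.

(8, 12) + (17, 8). λ = (8 - 12)/(17 - 8) ≡ 19/9 mod 23. 9⁻¹ ≡ 18 (mod 23), so λ ≡ 20.
  x = λ² - 8 - 17 = 400 - 25 ≡ 7; y = λ·(8 - 7) - 12 ≡ 8. → (7, 8)

(7, 8)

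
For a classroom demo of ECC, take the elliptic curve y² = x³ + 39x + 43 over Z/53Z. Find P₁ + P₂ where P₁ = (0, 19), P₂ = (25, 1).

(13, 37)

(0, 19) + (25, 1). λ = (1 - 19)/(25 - 0) ≡ 35/25 mod 53. 25⁻¹ ≡ 17 (mod 53) since 25·17 = 425 ≡ 1, so λ ≡ 12.
  x = λ² - 0 - 25 = 144 - 25 ≡ 13; y = λ·(0 - 13) - 19 ≡ 37. → (13, 37)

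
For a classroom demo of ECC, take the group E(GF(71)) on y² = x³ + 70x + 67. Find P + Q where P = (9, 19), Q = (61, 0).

(9, 19) + (61, 0). λ = (0 - 19)/(61 - 9) ≡ 52/52 mod 71. 52⁻¹ ≡ 56 (mod 71) since 52·56 = 2912 ≡ 1, so λ ≡ 1.
  x = λ² - 9 - 61 = 1 - 70 ≡ 2; y = λ·(9 - 2) - 19 ≡ 59. → (2, 59)

(2, 59)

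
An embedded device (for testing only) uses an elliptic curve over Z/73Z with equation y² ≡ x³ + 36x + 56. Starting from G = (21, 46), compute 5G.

(22, 20)

Repeated addition: build up to 5G.
2G: tangent at (21, 46): λ = (3·21² + 36)/(2·46) ≡ 45/19. 19⁻¹ ≡ 50 (mod 73), so λ ≡ 45·50 ≡ 60.
  x = λ² - 21 - 21 = 3600 - 42 ≡ 54; y = λ·(21 - 54) - 46 ≡ 18. → (54, 18)
3G: (54, 18) + (21, 46). λ = (46 - 18)/(21 - 54) ≡ 28/40 mod 73. 40⁻¹ ≡ 42 (mod 73), so λ ≡ 8.
  x = λ² - 54 - 21 = 64 - 75 ≡ 62; y = λ·(54 - 62) - 18 ≡ 64. → (62, 64)
4G: (62, 64) + (21, 46). λ = (46 - 64)/(21 - 62) ≡ 55/32 mod 73. 32⁻¹ ≡ 16 (mod 73), so λ ≡ 4.
  x = λ² - 62 - 21 = 16 - 83 ≡ 6; y = λ·(62 - 6) - 64 ≡ 14. → (6, 14)
5G: (6, 14) + (21, 46). λ = (46 - 14)/(21 - 6) ≡ 32/15 mod 73. 15⁻¹ ≡ 39 (mod 73), so λ ≡ 7.
  x = λ² - 6 - 21 = 49 - 27 ≡ 22; y = λ·(6 - 22) - 14 ≡ 20. → (22, 20)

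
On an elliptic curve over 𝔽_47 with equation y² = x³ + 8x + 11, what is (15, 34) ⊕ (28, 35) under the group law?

(15, 34) + (28, 35). λ = (35 - 34)/(28 - 15) ≡ 1/13 mod 47. 13⁻¹ ≡ 29 (mod 47) since 13·29 = 377 ≡ 1, so λ ≡ 29.
  x = λ² - 15 - 28 = 841 - 43 ≡ 46; y = λ·(15 - 46) - 34 ≡ 7. → (46, 7)

(46, 7)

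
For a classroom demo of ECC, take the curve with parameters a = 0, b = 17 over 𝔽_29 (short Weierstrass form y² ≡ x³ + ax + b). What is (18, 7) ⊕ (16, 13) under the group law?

(18, 7) + (16, 13). λ = (13 - 7)/(16 - 18) ≡ 6/27 mod 29. 27⁻¹ ≡ 14 (mod 29), so λ ≡ 26.
  x = λ² - 18 - 16 = 676 - 34 ≡ 4; y = λ·(18 - 4) - 7 ≡ 9. → (4, 9)

(4, 9)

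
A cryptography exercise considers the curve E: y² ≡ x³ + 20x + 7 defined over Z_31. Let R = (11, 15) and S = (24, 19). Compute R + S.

(6, 8)

(11, 15) + (24, 19). λ = (19 - 15)/(24 - 11) ≡ 4/13 mod 31. 13⁻¹ ≡ 12 (mod 31) since 13·12 = 156 ≡ 1, so λ ≡ 17.
  x = λ² - 11 - 24 = 289 - 35 ≡ 6; y = λ·(11 - 6) - 15 ≡ 8. → (6, 8)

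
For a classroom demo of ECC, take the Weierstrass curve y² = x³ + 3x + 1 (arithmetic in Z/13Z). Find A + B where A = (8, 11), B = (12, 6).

(8, 11) + (12, 6). λ = (6 - 11)/(12 - 8) ≡ 8/4 mod 13. 4⁻¹ ≡ 10 (mod 13), so λ ≡ 2.
  x = λ² - 8 - 12 = 4 - 20 ≡ 10; y = λ·(8 - 10) - 11 ≡ 11. → (10, 11)

(10, 11)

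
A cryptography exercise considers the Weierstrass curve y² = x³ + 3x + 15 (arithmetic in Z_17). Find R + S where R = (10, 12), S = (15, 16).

(11, 11)

(10, 12) + (15, 16). λ = (16 - 12)/(15 - 10) ≡ 4/5 mod 17. 5⁻¹ ≡ 7 (mod 17) since 5·7 = 35 ≡ 1, so λ ≡ 11.
  x = λ² - 10 - 15 = 121 - 25 ≡ 11; y = λ·(10 - 11) - 12 ≡ 11. → (11, 11)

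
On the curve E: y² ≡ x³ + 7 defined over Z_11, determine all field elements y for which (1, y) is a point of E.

none

x³ + 0x + 7 = 8 ≡ 8 (mod 11).
8 is a non-residue mod 11; no y exists.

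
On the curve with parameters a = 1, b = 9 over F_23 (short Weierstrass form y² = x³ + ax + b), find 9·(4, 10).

(0, 20)

Write Q = (4, 10).
Double-and-add on 9 = (1001)₂. Start with Q = (4, 10) for the leading 1-bit.
double: tangent at (4, 10): λ = (3·4² + 1)/(2·10) ≡ 3/20. 20⁻¹ ≡ 15 (mod 23) since 20·15 = 300 ≡ 1, so λ ≡ 3·15 ≡ 22.
  x = λ² - 4 - 4 = 484 - 8 ≡ 16; y = λ·(4 - 16) - 10 ≡ 2. → (16, 2)
double: tangent at (16, 2): λ = (3·16² + 1)/(2·2) ≡ 10/4. 4⁻¹ ≡ 6 (mod 23), so λ ≡ 10·6 ≡ 14.
  x = λ² - 16 - 16 = 196 - 32 ≡ 3; y = λ·(16 - 3) - 2 ≡ 19. → (3, 19)
double: tangent at (3, 19): λ = (3·3² + 1)/(2·19) ≡ 5/15. 15⁻¹ ≡ 20 (mod 23), so λ ≡ 5·20 ≡ 8.
  x = λ² - 3 - 3 = 64 - 6 ≡ 12; y = λ·(3 - 12) - 19 ≡ 1. → (12, 1)
add Q: (12, 1) + (4, 10). λ = (10 - 1)/(4 - 12) ≡ 9/15 mod 23. 15⁻¹ ≡ 20 (mod 23), so λ ≡ 19.
  x = λ² - 12 - 4 = 361 - 16 ≡ 0; y = λ·(12 - 0) - 1 ≡ 20. → (0, 20)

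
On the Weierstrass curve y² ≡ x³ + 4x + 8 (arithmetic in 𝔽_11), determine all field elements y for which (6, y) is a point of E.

none

x³ + 4x + 8 = 248 ≡ 6 (mod 11).
6 is a non-residue mod 11; no y exists.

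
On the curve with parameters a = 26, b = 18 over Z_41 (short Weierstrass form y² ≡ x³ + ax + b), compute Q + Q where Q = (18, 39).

(7, 25)

tangent at (18, 39): λ = (3·18² + 26)/(2·39) ≡ 14/37. 37⁻¹ ≡ 10 (mod 41) since 37·10 = 370 ≡ 1, so λ ≡ 14·10 ≡ 17.
  x = λ² - 18 - 18 = 289 - 36 ≡ 7; y = λ·(18 - 7) - 39 ≡ 25. → (7, 25)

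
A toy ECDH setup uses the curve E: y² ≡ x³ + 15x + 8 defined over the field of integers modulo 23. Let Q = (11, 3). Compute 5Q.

Repeated addition: build up to 5Q.
2Q: tangent at (11, 3): λ = (3·11² + 15)/(2·3) ≡ 10/6. 6⁻¹ ≡ 4 (mod 23), so λ ≡ 10·4 ≡ 17.
  x = λ² - 11 - 11 = 289 - 22 ≡ 14; y = λ·(11 - 14) - 3 ≡ 15. → (14, 15)
3Q: (14, 15) + (11, 3). λ = (3 - 15)/(11 - 14) ≡ 11/20 mod 23. 20⁻¹ ≡ 15 (mod 23), so λ ≡ 4.
  x = λ² - 14 - 11 = 16 - 25 ≡ 14; y = λ·(14 - 14) - 15 ≡ 8. → (14, 8)
4Q: (14, 8) + (11, 3). λ = (3 - 8)/(11 - 14) ≡ 18/20 mod 23. 20⁻¹ ≡ 15 (mod 23) since 20·15 = 300 ≡ 1, so λ ≡ 17.
  x = λ² - 14 - 11 = 289 - 25 ≡ 11; y = λ·(14 - 11) - 8 ≡ 20. → (11, 20)
5Q: (11, 20) + (11, 3): same x and y₁ ≡ -y₂, so the sum is O.

O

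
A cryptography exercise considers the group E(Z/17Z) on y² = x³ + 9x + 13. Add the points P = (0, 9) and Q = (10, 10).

(15, 15)

(0, 9) + (10, 10). λ = (10 - 9)/(10 - 0) ≡ 1/10 mod 17. 10⁻¹ ≡ 12 (mod 17), so λ ≡ 12.
  x = λ² - 0 - 10 = 144 - 10 ≡ 15; y = λ·(0 - 15) - 9 ≡ 15. → (15, 15)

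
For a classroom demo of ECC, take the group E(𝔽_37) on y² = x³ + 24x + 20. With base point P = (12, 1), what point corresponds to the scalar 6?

Repeated addition: build up to 6P.
2P: tangent at (12, 1): λ = (3·12² + 24)/(2·1) ≡ 12/2. 2⁻¹ ≡ 19 (mod 37), so λ ≡ 12·19 ≡ 6.
  x = λ² - 12 - 12 = 36 - 24 ≡ 12; y = λ·(12 - 12) - 1 ≡ 36. → (12, 36)
3P: (12, 36) + (12, 1): same x and y₁ ≡ -y₂, so the sum is the point at infinity.
4P: the point at infinity + (12, 1) = (12, 1) (identity).
5P: tangent at (12, 1): λ = (3·12² + 24)/(2·1) ≡ 12/2. 2⁻¹ ≡ 19 (mod 37) since 2·19 = 38 ≡ 1, so λ ≡ 12·19 ≡ 6.
  x = λ² - 12 - 12 = 36 - 24 ≡ 12; y = λ·(12 - 12) - 1 ≡ 36. → (12, 36)
6P: (12, 36) + (12, 1): same x and y₁ ≡ -y₂, so the sum is the point at infinity.

O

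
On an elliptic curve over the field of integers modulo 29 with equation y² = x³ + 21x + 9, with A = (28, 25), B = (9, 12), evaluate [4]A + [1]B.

(21, 24)

First 4A:
Repeated addition: build up to 4A.
2A: tangent at (28, 25): λ = (3·28² + 21)/(2·25) ≡ 24/21. 21⁻¹ ≡ 18 (mod 29) since 21·18 = 378 ≡ 1, so λ ≡ 24·18 ≡ 26.
  x = λ² - 28 - 28 = 676 - 56 ≡ 11; y = λ·(28 - 11) - 25 ≡ 11. → (11, 11)
3A: (11, 11) + (28, 25). λ = (25 - 11)/(28 - 11) ≡ 14/17 mod 29. 17⁻¹ ≡ 12 (mod 29), so λ ≡ 23.
  x = λ² - 11 - 28 = 529 - 39 ≡ 26; y = λ·(11 - 26) - 11 ≡ 21. → (26, 21)
4A: (26, 21) + (28, 25). λ = (25 - 21)/(28 - 26) ≡ 4/2 mod 29. 2⁻¹ ≡ 15 (mod 29), so λ ≡ 2.
  x = λ² - 26 - 28 = 4 - 54 ≡ 8; y = λ·(26 - 8) - 21 ≡ 15. → (8, 15)
4A = (8, 15).
Finally 4A + B:
(8, 15) + (9, 12). λ = (12 - 15)/(9 - 8) ≡ 26/1 mod 29. 1⁻¹ ≡ 1 (mod 29), so λ ≡ 26.
  x = λ² - 8 - 9 = 676 - 17 ≡ 21; y = λ·(8 - 21) - 15 ≡ 24. → (21, 24)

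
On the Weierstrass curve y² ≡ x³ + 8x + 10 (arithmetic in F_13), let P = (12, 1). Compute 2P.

tangent at (12, 1): λ = (3·12² + 8)/(2·1) ≡ 11/2. 2⁻¹ ≡ 7 (mod 13) since 2·7 = 14 ≡ 1, so λ ≡ 11·7 ≡ 12.
  x = λ² - 12 - 12 = 144 - 24 ≡ 3; y = λ·(12 - 3) - 1 ≡ 3. → (3, 3)

(3, 3)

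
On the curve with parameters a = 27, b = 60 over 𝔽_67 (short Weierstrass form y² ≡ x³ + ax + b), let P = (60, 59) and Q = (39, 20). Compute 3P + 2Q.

(62, 1)

First 3P:
Repeated addition: build up to 3P.
2P: tangent at (60, 59): λ = (3·60² + 27)/(2·59) ≡ 40/51. 51⁻¹ ≡ 46 (mod 67), so λ ≡ 40·46 ≡ 31.
  x = λ² - 60 - 60 = 961 - 120 ≡ 37; y = λ·(60 - 37) - 59 ≡ 51. → (37, 51)
3P: (37, 51) + (60, 59). λ = (59 - 51)/(60 - 37) ≡ 8/23 mod 67. 23⁻¹ ≡ 35 (mod 67) since 23·35 = 805 ≡ 1, so λ ≡ 12.
  x = λ² - 37 - 60 = 144 - 97 ≡ 47; y = λ·(37 - 47) - 51 ≡ 30. → (47, 30)
3P = (47, 30).
Next 2Q:
Repeated addition: build up to 2Q.
2Q: tangent at (39, 20): λ = (3·39² + 27)/(2·20) ≡ 34/40. 40⁻¹ ≡ 62 (mod 67), so λ ≡ 34·62 ≡ 31.
  x = λ² - 39 - 39 = 961 - 78 ≡ 12; y = λ·(39 - 12) - 20 ≡ 13. → (12, 13)
2Q = (12, 13).
Finally 3P + 2Q:
(47, 30) + (12, 13). λ = (13 - 30)/(12 - 47) ≡ 50/32 mod 67. 32⁻¹ ≡ 44 (mod 67) since 32·44 = 1408 ≡ 1, so λ ≡ 56.
  x = λ² - 47 - 12 = 3136 - 59 ≡ 62; y = λ·(47 - 62) - 30 ≡ 1. → (62, 1)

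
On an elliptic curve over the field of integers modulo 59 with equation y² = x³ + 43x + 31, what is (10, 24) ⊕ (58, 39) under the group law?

(10, 24) + (58, 39). λ = (39 - 24)/(58 - 10) ≡ 15/48 mod 59. 48⁻¹ ≡ 16 (mod 59), so λ ≡ 4.
  x = λ² - 10 - 58 = 16 - 68 ≡ 7; y = λ·(10 - 7) - 24 ≡ 47. → (7, 47)

(7, 47)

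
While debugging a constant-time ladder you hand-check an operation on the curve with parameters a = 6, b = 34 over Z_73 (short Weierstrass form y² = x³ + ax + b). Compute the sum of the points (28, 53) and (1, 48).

(19, 46)

(28, 53) + (1, 48). λ = (48 - 53)/(1 - 28) ≡ 68/46 mod 73. 46⁻¹ ≡ 27 (mod 73), so λ ≡ 11.
  x = λ² - 28 - 1 = 121 - 29 ≡ 19; y = λ·(28 - 19) - 53 ≡ 46. → (19, 46)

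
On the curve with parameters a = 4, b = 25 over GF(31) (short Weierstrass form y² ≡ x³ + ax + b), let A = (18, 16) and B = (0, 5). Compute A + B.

(15, 22)

(18, 16) + (0, 5). λ = (5 - 16)/(0 - 18) ≡ 20/13 mod 31. 13⁻¹ ≡ 12 (mod 31) since 13·12 = 156 ≡ 1, so λ ≡ 23.
  x = λ² - 18 - 0 = 529 - 18 ≡ 15; y = λ·(18 - 15) - 16 ≡ 22. → (15, 22)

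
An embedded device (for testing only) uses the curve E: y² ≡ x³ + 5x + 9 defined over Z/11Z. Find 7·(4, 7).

Write P = (4, 7).
Repeated addition: build up to 7P.
2P: tangent at (4, 7): λ = (3·4² + 5)/(2·7) ≡ 9/3. 3⁻¹ ≡ 4 (mod 11) since 3·4 = 12 ≡ 1, so λ ≡ 9·4 ≡ 3.
  x = λ² - 4 - 4 = 9 - 8 ≡ 1; y = λ·(4 - 1) - 7 ≡ 2. → (1, 2)
3P: (1, 2) + (4, 7). λ = (7 - 2)/(4 - 1) ≡ 5/3 mod 11. 3⁻¹ ≡ 4 (mod 11), so λ ≡ 9.
  x = λ² - 1 - 4 = 81 - 5 ≡ 10; y = λ·(1 - 10) - 2 ≡ 5. → (10, 5)
4P: (10, 5) + (4, 7). λ = (7 - 5)/(4 - 10) ≡ 2/5 mod 11. 5⁻¹ ≡ 9 (mod 11) since 5·9 = 45 ≡ 1, so λ ≡ 7.
  x = λ² - 10 - 4 = 49 - 14 ≡ 2; y = λ·(10 - 2) - 5 ≡ 7. → (2, 7)
5P: (2, 7) + (4, 7). λ = (7 - 7)/(4 - 2) ≡ 0/2 mod 11. 2⁻¹ ≡ 6 (mod 11) since 2·6 = 12 ≡ 1, so λ ≡ 0.
  x = λ² - 2 - 4 = 0 - 6 ≡ 5; y = λ·(2 - 5) - 7 ≡ 4. → (5, 4)
6P: (5, 4) + (4, 7). λ = (7 - 4)/(4 - 5) ≡ 3/10 mod 11. 10⁻¹ ≡ 10 (mod 11), so λ ≡ 8.
  x = λ² - 5 - 4 = 64 - 9 ≡ 0; y = λ·(5 - 0) - 4 ≡ 3. → (0, 3)
7P: (0, 3) + (4, 7). λ = (7 - 3)/(4 - 0) ≡ 4/4 mod 11. 4⁻¹ ≡ 3 (mod 11), so λ ≡ 1.
  x = λ² - 0 - 4 = 1 - 4 ≡ 8; y = λ·(0 - 8) - 3 ≡ 0. → (8, 0)

(8, 0)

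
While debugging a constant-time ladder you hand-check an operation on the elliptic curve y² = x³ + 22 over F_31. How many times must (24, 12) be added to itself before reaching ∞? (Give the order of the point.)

2P: tangent at (24, 12): λ = (3·24² + 0)/(2·12) ≡ 23/24. 24⁻¹ ≡ 22 (mod 31), so λ ≡ 23·22 ≡ 10.
  x = λ² - 24 - 24 = 100 - 48 ≡ 21; y = λ·(24 - 21) - 12 ≡ 18. → (21, 18)
3P: (21, 18) + (24, 12). λ = (12 - 18)/(24 - 21) ≡ 25/3 mod 31. 3⁻¹ ≡ 21 (mod 31), so λ ≡ 29.
  x = λ² - 21 - 24 = 841 - 45 ≡ 21; y = λ·(21 - 21) - 18 ≡ 13. → (21, 13)
4P: (21, 13) + (24, 12). λ = (12 - 13)/(24 - 21) ≡ 30/3 mod 31. 3⁻¹ ≡ 21 (mod 31), so λ ≡ 10.
  x = λ² - 21 - 24 = 100 - 45 ≡ 24; y = λ·(21 - 24) - 13 ≡ 19. → (24, 19)
5P: (24, 19) + (24, 12): same x and y₁ ≡ -y₂, so the sum is ∞.
5P = ∞, so the order is 5.

5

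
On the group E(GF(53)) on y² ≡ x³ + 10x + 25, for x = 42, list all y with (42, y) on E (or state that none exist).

x³ + 10x + 25 = 74533 ≡ 15 (mod 53).
Square roots of 15 mod 53: 11 and 42 (since 11² = 121 ≡ 15).

11, 42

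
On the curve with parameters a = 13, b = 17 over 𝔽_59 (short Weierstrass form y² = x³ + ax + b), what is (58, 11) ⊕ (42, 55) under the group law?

(58, 11) + (42, 55). λ = (55 - 11)/(42 - 58) ≡ 44/43 mod 59. 43⁻¹ ≡ 11 (mod 59), so λ ≡ 12.
  x = λ² - 58 - 42 = 144 - 100 ≡ 44; y = λ·(58 - 44) - 11 ≡ 39. → (44, 39)

(44, 39)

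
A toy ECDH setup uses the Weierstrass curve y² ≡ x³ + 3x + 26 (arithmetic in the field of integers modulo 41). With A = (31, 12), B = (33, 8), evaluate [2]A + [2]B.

(29, 5)

First 2A:
Repeated addition: build up to 2A.
2A: tangent at (31, 12): λ = (3·31² + 3)/(2·12) ≡ 16/24. 24⁻¹ ≡ 12 (mod 41), so λ ≡ 16·12 ≡ 28.
  x = λ² - 31 - 31 = 784 - 62 ≡ 25; y = λ·(31 - 25) - 12 ≡ 33. → (25, 33)
2A = (25, 33).
Next 2B:
Repeated addition: build up to 2B.
2B: tangent at (33, 8): λ = (3·33² + 3)/(2·8) ≡ 31/16. 16⁻¹ ≡ 18 (mod 41) since 16·18 = 288 ≡ 1, so λ ≡ 31·18 ≡ 25.
  x = λ² - 33 - 33 = 625 - 66 ≡ 26; y = λ·(33 - 26) - 8 ≡ 3. → (26, 3)
2B = (26, 3).
Finally 2A + 2B:
(25, 33) + (26, 3). λ = (3 - 33)/(26 - 25) ≡ 11/1 mod 41. 1⁻¹ ≡ 1 (mod 41), so λ ≡ 11.
  x = λ² - 25 - 26 = 121 - 51 ≡ 29; y = λ·(25 - 29) - 33 ≡ 5. → (29, 5)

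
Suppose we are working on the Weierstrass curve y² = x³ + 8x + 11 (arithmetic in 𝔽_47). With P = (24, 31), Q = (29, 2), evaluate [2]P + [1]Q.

(43, 3)

First 2P:
Repeated addition: build up to 2P.
2P: tangent at (24, 31): λ = (3·24² + 8)/(2·31) ≡ 44/15. 15⁻¹ ≡ 22 (mod 47) since 15·22 = 330 ≡ 1, so λ ≡ 44·22 ≡ 28.
  x = λ² - 24 - 24 = 784 - 48 ≡ 31; y = λ·(24 - 31) - 31 ≡ 8. → (31, 8)
2P = (31, 8).
Finally 2P + Q:
(31, 8) + (29, 2). λ = (2 - 8)/(29 - 31) ≡ 41/45 mod 47. 45⁻¹ ≡ 23 (mod 47), so λ ≡ 3.
  x = λ² - 31 - 29 = 9 - 60 ≡ 43; y = λ·(31 - 43) - 8 ≡ 3. → (43, 3)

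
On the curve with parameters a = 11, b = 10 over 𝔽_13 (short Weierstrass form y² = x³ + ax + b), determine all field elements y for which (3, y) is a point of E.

x³ + 11x + 10 = 70 ≡ 5 (mod 13).
5 is a non-residue mod 13; no y exists.

none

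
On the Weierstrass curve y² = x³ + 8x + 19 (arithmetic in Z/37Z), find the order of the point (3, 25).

3

2P: tangent at (3, 25): λ = (3·3² + 8)/(2·25) ≡ 35/13. 13⁻¹ ≡ 20 (mod 37) since 13·20 = 260 ≡ 1, so λ ≡ 35·20 ≡ 34.
  x = λ² - 3 - 3 = 1156 - 6 ≡ 3; y = λ·(3 - 3) - 25 ≡ 12. → (3, 12)
3P: (3, 12) + (3, 25): same x and y₁ ≡ -y₂, so the sum is O.
3P = O, so the order is 3.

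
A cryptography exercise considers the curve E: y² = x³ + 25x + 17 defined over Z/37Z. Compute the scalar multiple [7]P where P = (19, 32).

(16, 6)

Repeated addition: build up to 7P.
2P: tangent at (19, 32): λ = (3·19² + 25)/(2·32) ≡ 35/27. 27⁻¹ ≡ 11 (mod 37), so λ ≡ 35·11 ≡ 15.
  x = λ² - 19 - 19 = 225 - 38 ≡ 2; y = λ·(19 - 2) - 32 ≡ 1. → (2, 1)
3P: (2, 1) + (19, 32). λ = (32 - 1)/(19 - 2) ≡ 31/17 mod 37. 17⁻¹ ≡ 24 (mod 37), so λ ≡ 4.
  x = λ² - 2 - 19 = 16 - 21 ≡ 32; y = λ·(2 - 32) - 1 ≡ 27. → (32, 27)
4P: (32, 27) + (19, 32). λ = (32 - 27)/(19 - 32) ≡ 5/24 mod 37. 24⁻¹ ≡ 17 (mod 37), so λ ≡ 11.
  x = λ² - 32 - 19 = 121 - 51 ≡ 33; y = λ·(32 - 33) - 27 ≡ 36. → (33, 36)
5P: (33, 36) + (19, 32). λ = (32 - 36)/(19 - 33) ≡ 33/23 mod 37. 23⁻¹ ≡ 29 (mod 37), so λ ≡ 32.
  x = λ² - 33 - 19 = 1024 - 52 ≡ 10; y = λ·(33 - 10) - 36 ≡ 34. → (10, 34)
6P: (10, 34) + (19, 32). λ = (32 - 34)/(19 - 10) ≡ 35/9 mod 37. 9⁻¹ ≡ 33 (mod 37) since 9·33 = 297 ≡ 1, so λ ≡ 8.
  x = λ² - 10 - 19 = 64 - 29 ≡ 35; y = λ·(10 - 35) - 34 ≡ 25. → (35, 25)
7P: (35, 25) + (19, 32). λ = (32 - 25)/(19 - 35) ≡ 7/21 mod 37. 21⁻¹ ≡ 30 (mod 37) since 21·30 = 630 ≡ 1, so λ ≡ 25.
  x = λ² - 35 - 19 = 625 - 54 ≡ 16; y = λ·(35 - 16) - 25 ≡ 6. → (16, 6)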